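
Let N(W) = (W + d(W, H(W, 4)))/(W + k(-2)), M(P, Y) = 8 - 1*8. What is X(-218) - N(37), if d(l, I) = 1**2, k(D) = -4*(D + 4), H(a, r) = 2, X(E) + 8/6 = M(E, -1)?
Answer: -230/87 ≈ -2.6437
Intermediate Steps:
M(P, Y) = 0 (M(P, Y) = 8 - 8 = 0)
X(E) = -4/3 (X(E) = -4/3 + 0 = -4/3)
k(D) = -16 - 4*D (k(D) = -4*(4 + D) = -16 - 4*D)
d(l, I) = 1
N(W) = (1 + W)/(-8 + W) (N(W) = (W + 1)/(W + (-16 - 4*(-2))) = (1 + W)/(W + (-16 + 8)) = (1 + W)/(W - 8) = (1 + W)/(-8 + W))
X(-218) - N(37) = -4/3 - (1 + 37)/(-8 + 37) = -4/3 - 38/29 = -230/87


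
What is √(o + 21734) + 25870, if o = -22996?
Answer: 25870 + I*√1262 ≈ 25870.0 + 35.525*I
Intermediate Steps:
√(o + 21734) + 25870 = √(-22996 + 21734) + 25870 = √(-1262) + 25870 = I*√1262 + 25870 = 25870 + I*√1262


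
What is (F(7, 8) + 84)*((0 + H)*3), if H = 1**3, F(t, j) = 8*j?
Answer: 444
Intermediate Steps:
H = 1
(F(7, 8) + 84)*((0 + H)*3) = (8*8 + 84)*((0 + 1)*3) = (64 + 84)*(1*3) = 148*3 = 444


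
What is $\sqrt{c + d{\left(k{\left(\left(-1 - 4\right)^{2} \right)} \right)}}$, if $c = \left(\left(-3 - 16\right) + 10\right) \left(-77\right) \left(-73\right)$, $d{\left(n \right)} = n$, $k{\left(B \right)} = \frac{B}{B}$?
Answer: $2 i \sqrt{12647} \approx 224.92 i$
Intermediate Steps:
$k{\left(B \right)} = 1$
$c = -50589$ ($c = \left(-19 + 10\right) \left(-77\right) \left(-73\right) = \left(-9\right) \left(-77\right) \left(-73\right) = 693 \left(-73\right) = -50589$)
$\sqrt{c + d{\left(k{\left(\left(-1 - 4\right)^{2} \right)} \right)}} = \sqrt{-50589 + 1} = \sqrt{-50588} = 2 i \sqrt{12647}$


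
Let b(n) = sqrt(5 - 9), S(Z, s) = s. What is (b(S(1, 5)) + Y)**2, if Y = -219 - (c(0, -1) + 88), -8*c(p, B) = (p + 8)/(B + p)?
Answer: 94860 - 1232*I ≈ 94860.0 - 1232.0*I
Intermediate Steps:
c(p, B) = -(8 + p)/(8*(B + p)) (c(p, B) = -(p + 8)/(8*(B + p)) = -(8 + p)/(8*(B + p)))
b(n) = 2*I (b(n) = sqrt(-4) = 2*I)
Y = -308 (Y = -219 - ((-1 - 1/8*0)/(-1 + 0) + 88) = -219 - ((-1 + 0)/(-1) + 88) = -219 - (-1*(-1) + 88) = -219 - (1 + 88) = -219 - 1*89 = -219 - 89 = -308)
(b(S(1, 5)) + Y)**2 = (2*I - 308)**2 = (-308 + 2*I)**2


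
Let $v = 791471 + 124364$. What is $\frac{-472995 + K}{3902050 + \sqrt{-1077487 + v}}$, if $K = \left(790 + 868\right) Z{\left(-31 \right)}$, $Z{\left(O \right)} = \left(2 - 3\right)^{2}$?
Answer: $- \frac{919590270425}{7612997182076} + \frac{471337 i \sqrt{40413}}{7612997182076} \approx -0.12079 + 1.2446 \cdot 10^{-5} i$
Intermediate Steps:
$Z{\left(O \right)} = 1$ ($Z{\left(O \right)} = \left(-1\right)^{2} = 1$)
$v = 915835$
$K = 1658$ ($K = \left(790 + 868\right) 1 = 1658 \cdot 1 = 1658$)
$\frac{-472995 + K}{3902050 + \sqrt{-1077487 + v}} = \frac{-472995 + 1658}{3902050 + \sqrt{-1077487 + 915835}} = - \frac{471337}{3902050 + \sqrt{-161652}} = - \frac{471337}{3902050 + 2 i \sqrt{40413}}$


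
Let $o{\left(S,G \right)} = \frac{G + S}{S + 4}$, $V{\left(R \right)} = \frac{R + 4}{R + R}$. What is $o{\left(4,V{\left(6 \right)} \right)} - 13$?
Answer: $- \frac{595}{48} \approx -12.396$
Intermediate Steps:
$V{\left(R \right)} = \frac{4 + R}{2 R}$
$o{\left(S,G \right)} = \frac{G + S}{4 + S}$
$o{\left(4,V{\left(6 \right)} \right)} - 13 = \frac{\frac{4 + 6}{2 \cdot 6} + 4}{4 + 4} - 13 = \frac{\frac{1}{2} \cdot \frac{1}{6} \cdot 10 + 4}{8} - 13 = \frac{\frac{5}{6} + 4}{8} - 13 = \frac{1}{8} \cdot \frac{29}{6} - 13 = \frac{29}{48} - 13 = - \frac{595}{48}$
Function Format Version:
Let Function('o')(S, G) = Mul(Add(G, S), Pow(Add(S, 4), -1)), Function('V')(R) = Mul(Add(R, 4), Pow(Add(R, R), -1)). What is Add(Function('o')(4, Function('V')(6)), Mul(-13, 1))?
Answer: Rational(-595, 48) ≈ -12.396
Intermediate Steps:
Function('V')(R) = Mul(Rational(1, 2), Pow(R, -1), Add(4, R)) (Function('V')(R) = Mul(Add(4, R), Pow(Mul(2, R), -1)) = Mul(Add(4, R), Mul(Rational(1, 2), Pow(R, -1))) = Mul(Rational(1, 2), Pow(R, -1), Add(4, R)))
Function('o')(S, G) = Mul(Pow(Add(4, S), -1), Add(G, S)) (Function('o')(S, G) = Mul(Add(G, S), Pow(Add(4, S), -1)) = Mul(Pow(Add(4, S), -1), Add(G, S)))
Add(Function('o')(4, Function('V')(6)), Mul(-13, 1)) = Add(Mul(Pow(Add(4, 4), -1), Add(Mul(Rational(1, 2), Pow(6, -1), Add(4, 6)), 4)), Mul(-13, 1)) = Add(Mul(Pow(8, -1), Add(Mul(Rational(1, 2), Rational(1, 6), 10), 4)), -13) = Add(Mul(Rational(1, 8), Add(Rational(5, 6), 4)), -13) = Add(Mul(Rational(1, 8), Rational(29, 6)), -13) = Add(Rational(29, 48), -13) = Rational(-595, 48)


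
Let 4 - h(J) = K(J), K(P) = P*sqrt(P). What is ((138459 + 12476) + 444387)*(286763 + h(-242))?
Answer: 170718703974 + 1584747164*I*sqrt(2) ≈ 1.7072e+11 + 2.2412e+9*I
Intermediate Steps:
K(P) = P**(3/2)
h(J) = 4 - J**(3/2)
((138459 + 12476) + 444387)*(286763 + h(-242)) = ((138459 + 12476) + 444387)*(286763 + (4 - (-242)**(3/2))) = (150935 + 444387)*(286763 + (4 - (-2662)*I*sqrt(2))) = 595322*(286763 + (4 + 2662*I*sqrt(2))) = 595322*(286767 + 2662*I*sqrt(2)) = 170718703974 + 1584747164*I*sqrt(2)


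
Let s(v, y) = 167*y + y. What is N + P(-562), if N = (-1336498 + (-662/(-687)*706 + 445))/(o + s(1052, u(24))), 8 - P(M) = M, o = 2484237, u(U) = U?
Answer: 973463856671/1709440803 ≈ 569.46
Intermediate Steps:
s(v, y) = 168*y
P(M) = 8 - M
N = -917401039/1709440803 (N = (-1336498 + (-662/(-687)*706 + 445))/(2484237 + 168*24) = (-1336498 + (-662*(-1/687)*706 + 445))/(2484237 + 4032) = (-1336498 + ((662/687)*706 + 445))/2488269 = (-1336498 + (467372/687 + 445))*(1/2488269) = (-1336498 + 773087/687)*(1/2488269) = -917401039/687*1/2488269 = -917401039/1709440803 ≈ -0.53667)
N + P(-562) = -917401039/1709440803 + (8 - 1*(-562)) = -917401039/1709440803 + (8 + 562) = -917401039/1709440803 + 570 = 973463856671/1709440803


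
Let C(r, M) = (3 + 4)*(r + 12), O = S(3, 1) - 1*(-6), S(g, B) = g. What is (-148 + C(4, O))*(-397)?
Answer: 14292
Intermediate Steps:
O = 9 (O = 3 - 1*(-6) = 3 + 6 = 9)
C(r, M) = 84 + 7*r (C(r, M) = 7*(12 + r) = 84 + 7*r)
(-148 + C(4, O))*(-397) = (-148 + (84 + 7*4))*(-397) = (-148 + (84 + 28))*(-397) = (-148 + 112)*(-397) = -36*(-397) = 14292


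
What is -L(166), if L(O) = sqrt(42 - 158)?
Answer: -2*I*sqrt(29) ≈ -10.77*I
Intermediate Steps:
L(O) = 2*I*sqrt(29) (L(O) = sqrt(-116) = 2*I*sqrt(29))
-L(166) = -2*I*sqrt(29)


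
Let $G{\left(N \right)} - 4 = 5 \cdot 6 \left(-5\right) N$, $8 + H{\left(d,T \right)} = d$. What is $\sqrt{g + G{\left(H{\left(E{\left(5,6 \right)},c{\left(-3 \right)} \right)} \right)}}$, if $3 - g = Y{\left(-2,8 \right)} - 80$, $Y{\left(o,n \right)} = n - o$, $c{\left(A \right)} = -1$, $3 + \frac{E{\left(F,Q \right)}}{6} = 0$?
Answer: $\sqrt{3977} \approx 63.063$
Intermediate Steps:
$E{\left(F,Q \right)} = -18$ ($E{\left(F,Q \right)} = -18 + 6 \cdot 0 = -18 + 0 = -18$)
$H{\left(d,T \right)} = -8 + d$
$G{\left(N \right)} = 4 - 150 N$ ($G{\left(N \right)} = 4 + 5 \cdot 6 \left(-5\right) N = 4 + 5 \left(-30\right) N = 4 - 150 N$)
$g = 73$ ($g = 3 - \left(\left(8 - -2\right) - 80\right) = 3 - \left(\left(8 + 2\right) - 80\right) = 3 - \left(10 - 80\right) = 3 - -70 = 3 + 70 = 73$)
$\sqrt{g + G{\left(H{\left(E{\left(5,6 \right)},c{\left(-3 \right)} \right)} \right)}} = \sqrt{73 - \left(-4 + 150 \left(-8 - 18\right)\right)} = \sqrt{73 + \left(4 - -3900\right)} = \sqrt{73 + \left(4 + 3900\right)} = \sqrt{73 + 3904} = \sqrt{3977}$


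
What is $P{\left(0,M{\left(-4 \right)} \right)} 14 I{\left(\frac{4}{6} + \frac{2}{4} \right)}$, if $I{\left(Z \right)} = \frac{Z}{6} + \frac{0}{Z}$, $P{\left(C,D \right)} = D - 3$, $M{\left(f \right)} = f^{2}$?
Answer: $\frac{637}{18} \approx 35.389$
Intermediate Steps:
$P{\left(C,D \right)} = -3 + D$ ($P{\left(C,D \right)} = D - 3 = -3 + D$)
$I{\left(Z \right)} = \frac{Z}{6}$ ($I{\left(Z \right)} = Z \frac{1}{6} + 0 = \frac{Z}{6} + 0 = \frac{Z}{6}$)
$P{\left(0,M{\left(-4 \right)} \right)} 14 I{\left(\frac{4}{6} + \frac{2}{4} \right)} = \left(-3 + \left(-4\right)^{2}\right) 14 \frac{\frac{4}{6} + \frac{2}{4}}{6} = \left(-3 + 16\right) 14 \frac{4 \cdot \frac{1}{6} + 2 \cdot \frac{1}{4}}{6} = 13 \cdot 14 \frac{\frac{2}{3} + \frac{1}{2}}{6} = 182 \cdot \frac{1}{6} \cdot \frac{7}{6} = 182 \cdot \frac{7}{36} = \frac{637}{18}$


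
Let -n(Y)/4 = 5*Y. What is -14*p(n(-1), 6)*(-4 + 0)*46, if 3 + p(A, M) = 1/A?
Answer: -37996/5 ≈ -7599.2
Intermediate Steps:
n(Y) = -20*Y
p(A, M) = -3 + 1/A
-14*p(n(-1), 6)*(-4 + 0)*46 = -14*(-3 + 1/(-20*(-1)))*(-4 + 0)*46 = -14*(-3 + 1/20)*(-4)*46 = -(-413)*(-4)/10*46 = -14*59/5*46 = -826/5*46 = -37996/5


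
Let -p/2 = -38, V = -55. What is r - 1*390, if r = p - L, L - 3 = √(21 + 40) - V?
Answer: -372 - √61 ≈ -379.81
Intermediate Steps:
p = 76 (p = -2*(-38) = 76)
L = 58 + √61 (L = 3 + (√(21 + 40) - 1*(-55)) = 3 + (√61 + 55) = 3 + (55 + √61) = 58 + √61 ≈ 65.810)
r = 18 - √61 (r = 76 - (58 + √61) = 76 + (-58 - √61) = 18 - √61 ≈ 10.190)
r - 1*390 = (18 - √61) - 1*390 = (18 - √61) - 390 = -372 - √61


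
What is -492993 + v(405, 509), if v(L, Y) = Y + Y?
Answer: -491975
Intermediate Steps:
v(L, Y) = 2*Y
-492993 + v(405, 509) = -492993 + 2*509 = -492993 + 1018 = -491975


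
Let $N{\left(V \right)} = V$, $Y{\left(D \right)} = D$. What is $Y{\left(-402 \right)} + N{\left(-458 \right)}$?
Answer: $-860$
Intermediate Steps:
$Y{\left(-402 \right)} + N{\left(-458 \right)} = -402 - 458 = -860$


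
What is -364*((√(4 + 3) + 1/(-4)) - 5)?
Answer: 1911 - 364*√7 ≈ 947.95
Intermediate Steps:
-364*((√(4 + 3) + 1/(-4)) - 5) = -364*((√7 + 1*(-¼)) - 5) = -364*((√7 - ¼) - 5) = -364*((-¼ + √7) - 5) = -364*(-21/4 + √7) = 1911 - 364*√7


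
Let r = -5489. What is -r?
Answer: 5489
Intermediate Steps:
-r = -1*(-5489) = 5489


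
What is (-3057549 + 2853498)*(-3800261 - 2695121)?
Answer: 1325389192482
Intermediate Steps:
(-3057549 + 2853498)*(-3800261 - 2695121) = -204051*(-6495382) = 1325389192482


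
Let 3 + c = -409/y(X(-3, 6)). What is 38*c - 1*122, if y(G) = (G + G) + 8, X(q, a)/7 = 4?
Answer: -15323/32 ≈ -478.84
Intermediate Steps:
X(q, a) = 28 (X(q, a) = 7*4 = 28)
y(G) = 8 + 2*G (y(G) = 2*G + 8 = 8 + 2*G)
c = -601/64 (c = -3 - 409/(8 + 2*28) = -3 - 409/(8 + 56) = -3 - 409/64 = -601/64 ≈ -9.3906)
38*c - 1*122 = 38*(-601/64) - 1*122 = -11419/32 - 122 = -15323/32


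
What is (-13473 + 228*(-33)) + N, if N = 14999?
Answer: -5998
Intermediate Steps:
(-13473 + 228*(-33)) + N = (-13473 + 228*(-33)) + 14999 = (-13473 - 7524) + 14999 = -20997 + 14999 = -5998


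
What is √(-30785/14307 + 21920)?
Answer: 13*√26546566965/14307 ≈ 148.05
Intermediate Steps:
√(-30785/14307 + 21920) = √(313578655/14307) = 13*√26546566965/14307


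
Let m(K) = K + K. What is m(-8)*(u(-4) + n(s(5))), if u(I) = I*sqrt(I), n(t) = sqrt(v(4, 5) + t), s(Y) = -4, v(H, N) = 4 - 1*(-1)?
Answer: -16 + 128*I ≈ -16.0 + 128.0*I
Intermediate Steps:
v(H, N) = 5 (v(H, N) = 4 + 1 = 5)
m(K) = 2*K
n(t) = sqrt(5 + t)
u(I) = I**(3/2)
m(-8)*(u(-4) + n(s(5))) = (2*(-8))*((-4)**(3/2) + sqrt(5 - 4)) = -16*(-8*I + sqrt(1)) = -16*(-8*I + 1) = -16*(1 - 8*I) = -16 + 128*I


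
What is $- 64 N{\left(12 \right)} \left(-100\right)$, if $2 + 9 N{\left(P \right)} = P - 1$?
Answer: $6400$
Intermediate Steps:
$N{\left(P \right)} = - \frac{1}{3} + \frac{P}{9}$ ($N{\left(P \right)} = - \frac{2}{9} + \frac{P - 1}{9} = - \frac{2}{9} + \frac{-1 + P}{9} = - \frac{2}{9} + \left(- \frac{1}{9} + \frac{P}{9}\right) = - \frac{1}{3} + \frac{P}{9}$)
$- 64 N{\left(12 \right)} \left(-100\right) = - 64 \left(- \frac{1}{3} + \frac{1}{9} \cdot 12\right) \left(-100\right) = - 64 \left(- \frac{1}{3} + \frac{4}{3}\right) \left(-100\right) = \left(-64\right) 1 \left(-100\right) = \left(-64\right) \left(-100\right) = 6400$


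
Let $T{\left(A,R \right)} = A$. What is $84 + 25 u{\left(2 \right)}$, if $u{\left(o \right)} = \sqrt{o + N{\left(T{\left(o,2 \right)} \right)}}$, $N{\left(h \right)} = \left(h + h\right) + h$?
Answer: $84 + 50 \sqrt{2} \approx 154.71$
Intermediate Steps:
$N{\left(h \right)} = 3 h$ ($N{\left(h \right)} = 2 h + h = 3 h$)
$u{\left(o \right)} = 2 \sqrt{o}$ ($u{\left(o \right)} = \sqrt{o + 3 o} = \sqrt{4 o} = 2 \sqrt{o}$)
$84 + 25 u{\left(2 \right)} = 84 + 25 \cdot 2 \sqrt{2} = 84 + 50 \sqrt{2}$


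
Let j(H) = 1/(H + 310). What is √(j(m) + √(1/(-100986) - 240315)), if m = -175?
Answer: √(16996953660 + 22721850*I*√2450773751382726)/1514790 ≈ 15.656 + 15.656*I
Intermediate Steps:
j(H) = 1/(310 + H)
√(j(m) + √(1/(-100986) - 240315)) = √(1/(310 - 175) + √(1/(-100986) - 240315)) = √(1/135 + √(-1/100986 - 240315)) = √(1/135 + √(-24268450591/100986)) = √(1/135 + I*√2450773751382726/100986)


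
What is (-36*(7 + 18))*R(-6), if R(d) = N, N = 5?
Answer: -4500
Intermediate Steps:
R(d) = 5
(-36*(7 + 18))*R(-6) = -36*(7 + 18)*5 = -36*25*5 = -900*5 = -4500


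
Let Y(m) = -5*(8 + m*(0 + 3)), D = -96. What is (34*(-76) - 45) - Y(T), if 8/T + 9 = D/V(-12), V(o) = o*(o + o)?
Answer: -18213/7 ≈ -2601.9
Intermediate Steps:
V(o) = 2*o² (V(o) = o*(2*o) = 2*o²)
T = -6/7 (T = 8/(-9 - 96/(2*(-12)²)) = 8/(-9 - 96/(2*144)) = 8/(-9 - 96/288) = 8/(-9 - 96*1/288) = 8/(-9 - ⅓) = 8/(-28/3) = 8*(-3/28) = -6/7 ≈ -0.85714)
Y(m) = -40 - 15*m (Y(m) = -5*(8 + m*3) = -5*(8 + 3*m) = -40 - 15*m)
(34*(-76) - 45) - Y(T) = (34*(-76) - 45) - (-40 - 15*(-6/7)) = (-2584 - 45) - (-40 + 90/7) = -2629 - 1*(-190/7) = -2629 + 190/7 = -18213/7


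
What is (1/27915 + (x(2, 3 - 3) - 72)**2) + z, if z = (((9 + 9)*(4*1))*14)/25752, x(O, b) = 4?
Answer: 138502897583/29952795 ≈ 4624.0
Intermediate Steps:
z = 42/1073 (z = ((18*4)*14)*(1/25752) = (72*14)*(1/25752) = 1008*(1/25752) = 42/1073 ≈ 0.039143)
(1/27915 + (x(2, 3 - 3) - 72)**2) + z = (1/27915 + (4 - 72)**2) + 42/1073 = (1/27915 + (-68)**2) + 42/1073 = (1/27915 + 4624) + 42/1073 = 129078961/27915 + 42/1073 = 138502897583/29952795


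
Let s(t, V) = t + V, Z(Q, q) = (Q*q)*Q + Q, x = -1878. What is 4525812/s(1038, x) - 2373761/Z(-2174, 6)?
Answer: -2673616138763/496220935 ≈ -5388.0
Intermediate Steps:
Z(Q, q) = Q + q*Q² (Z(Q, q) = q*Q² + Q = Q + q*Q²)
s(t, V) = V + t
4525812/s(1038, x) - 2373761/Z(-2174, 6) = 4525812/(-1878 + 1038) - 2373761*(-1/(2174*(1 - 2174*6))) = 4525812/(-840) - 2373761*(-1/(2174*(1 - 13044))) = 4525812*(-1/840) - 2373761/((-2174*(-13043))) = -377151/70 - 2373761/28355482 = -2673616138763/496220935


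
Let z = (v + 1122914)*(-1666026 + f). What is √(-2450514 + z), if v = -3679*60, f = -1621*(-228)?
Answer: I*√1169615106726 ≈ 1.0815e+6*I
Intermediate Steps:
f = 369588
v = -220740
z = -1169612656212 (z = (-220740 + 1122914)*(-1666026 + 369588) = 902174*(-1296438) = -1169612656212)
√(-2450514 + z) = √(-2450514 - 1169612656212) = √(-1169615106726) = I*√1169615106726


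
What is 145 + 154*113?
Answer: 17547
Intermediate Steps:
145 + 154*113 = 145 + 17402 = 17547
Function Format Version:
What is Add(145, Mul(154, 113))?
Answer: 17547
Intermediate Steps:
Add(145, Mul(154, 113)) = Add(145, 17402) = 17547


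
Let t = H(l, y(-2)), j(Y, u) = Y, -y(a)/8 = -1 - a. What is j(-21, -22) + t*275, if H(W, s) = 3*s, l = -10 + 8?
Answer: -6621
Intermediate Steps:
y(a) = 8 + 8*a (y(a) = -8*(-1 - a) = 8 + 8*a)
l = -2
t = -24 (t = 3*(8 + 8*(-2)) = 3*(8 - 16) = 3*(-8) = -24)
j(-21, -22) + t*275 = -21 - 24*275 = -21 - 6600 = -6621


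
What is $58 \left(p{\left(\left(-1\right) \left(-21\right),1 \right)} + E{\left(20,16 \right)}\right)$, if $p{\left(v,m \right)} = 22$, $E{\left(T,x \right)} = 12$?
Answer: $1972$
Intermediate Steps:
$58 \left(p{\left(\left(-1\right) \left(-21\right),1 \right)} + E{\left(20,16 \right)}\right) = 58 \left(22 + 12\right) = 58 \cdot 34 = 1972$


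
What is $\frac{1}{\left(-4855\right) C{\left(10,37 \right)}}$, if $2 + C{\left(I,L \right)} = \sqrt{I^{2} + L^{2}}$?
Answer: $- \frac{2}{7112575} - \frac{\sqrt{1469}}{7112575} \approx -5.6699 \cdot 10^{-6}$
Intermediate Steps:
$C{\left(I,L \right)} = -2 + \sqrt{I^{2} + L^{2}}$
$\frac{1}{\left(-4855\right) C{\left(10,37 \right)}} = \frac{1}{\left(-4855\right) \left(-2 + \sqrt{10^{2} + 37^{2}}\right)} = - \frac{1}{4855 \left(-2 + \sqrt{100 + 1369}\right)} = - \frac{1}{4855 \left(-2 + \sqrt{1469}\right)}$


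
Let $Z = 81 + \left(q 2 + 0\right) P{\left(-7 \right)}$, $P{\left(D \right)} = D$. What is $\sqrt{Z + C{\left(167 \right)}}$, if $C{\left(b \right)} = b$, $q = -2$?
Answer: $2 \sqrt{69} \approx 16.613$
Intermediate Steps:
$Z = 109$ ($Z = 81 + \left(\left(-2\right) 2 + 0\right) \left(-7\right) = 81 + \left(-4 + 0\right) \left(-7\right) = 81 - -28 = 81 + 28 = 109$)
$\sqrt{Z + C{\left(167 \right)}} = \sqrt{109 + 167} = \sqrt{276} = 2 \sqrt{69}$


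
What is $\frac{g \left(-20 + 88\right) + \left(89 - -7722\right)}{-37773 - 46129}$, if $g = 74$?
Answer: $- \frac{12843}{83902} \approx -0.15307$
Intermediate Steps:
$\frac{g \left(-20 + 88\right) + \left(89 - -7722\right)}{-37773 - 46129} = \frac{74 \left(-20 + 88\right) + \left(89 - -7722\right)}{-37773 - 46129} = \frac{74 \cdot 68 + \left(89 + 7722\right)}{-83902} = \left(5032 + 7811\right) \left(- \frac{1}{83902}\right) = 12843 \left(- \frac{1}{83902}\right) = - \frac{12843}{83902}$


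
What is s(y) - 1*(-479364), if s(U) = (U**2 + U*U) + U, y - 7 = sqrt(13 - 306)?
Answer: 478883 + 29*I*sqrt(293) ≈ 4.7888e+5 + 496.4*I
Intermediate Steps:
y = 7 + I*sqrt(293) (y = 7 + sqrt(13 - 306) = 7 + sqrt(-293) = 7 + I*sqrt(293) ≈ 7.0 + 17.117*I)
s(U) = U + 2*U**2 (s(U) = (U**2 + U**2) + U = 2*U**2 + U = U + 2*U**2)
s(y) - 1*(-479364) = (7 + I*sqrt(293))*(1 + 2*(7 + I*sqrt(293))) - 1*(-479364) = (7 + I*sqrt(293))*(1 + (14 + 2*I*sqrt(293))) + 479364 = (7 + I*sqrt(293))*(15 + 2*I*sqrt(293)) + 479364 = 479364 + (7 + I*sqrt(293))*(15 + 2*I*sqrt(293))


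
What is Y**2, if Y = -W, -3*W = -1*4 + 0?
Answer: 16/9 ≈ 1.7778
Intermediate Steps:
W = 4/3 (W = -(-1*4 + 0)/3 = -(-4 + 0)/3 = -1/3*(-4) = 4/3 ≈ 1.3333)
Y = -4/3 (Y = -1*4/3 = -4/3 ≈ -1.3333)
Y**2 = (-4/3)**2 = 16/9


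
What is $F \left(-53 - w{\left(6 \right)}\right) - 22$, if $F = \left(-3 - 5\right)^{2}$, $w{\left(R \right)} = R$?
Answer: $-3798$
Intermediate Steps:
$F = 64$ ($F = \left(-8\right)^{2} = 64$)
$F \left(-53 - w{\left(6 \right)}\right) - 22 = 64 \left(-53 - 6\right) - 22 = 64 \left(-59\right) - 22 = -3776 - 22 = -3798$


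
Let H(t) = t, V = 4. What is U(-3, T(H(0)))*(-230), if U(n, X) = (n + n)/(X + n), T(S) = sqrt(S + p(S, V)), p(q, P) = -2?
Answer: -4140/11 - 1380*I*sqrt(2)/11 ≈ -376.36 - 177.42*I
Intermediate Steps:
T(S) = sqrt(-2 + S) (T(S) = sqrt(S - 2) = sqrt(-2 + S))
U(n, X) = 2*n/(X + n) (U(n, X) = (2*n)/(X + n) = 2*n/(X + n))
U(-3, T(H(0)))*(-230) = (2*(-3)/(sqrt(-2 + 0) - 3))*(-230) = (2*(-3)/(sqrt(-2) - 3))*(-230) = (2*(-3)/(I*sqrt(2) - 3))*(-230) = (2*(-3)/(-3 + I*sqrt(2)))*(-230) = -6/(-3 + I*sqrt(2))*(-230) = 1380/(-3 + I*sqrt(2))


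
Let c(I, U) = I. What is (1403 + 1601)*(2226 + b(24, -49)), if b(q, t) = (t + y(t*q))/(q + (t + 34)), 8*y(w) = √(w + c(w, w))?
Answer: 60034940/9 + 10514*I*√3/9 ≈ 6.6706e+6 + 2023.4*I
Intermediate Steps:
y(w) = √2*√w/8 (y(w) = √(w + w)/8 = √(2*w)/8 = (√2*√w)/8 = √2*√w/8)
b(q, t) = (t + √2*√(q*t)/8)/(34 + q + t) (b(q, t) = (t + √2*√(t*q)/8)/(q + (t + 34)) = (t + √2*√(q*t)/8)/(q + (34 + t)) = (t + √2*√(q*t)/8)/(34 + q + t))
(1403 + 1601)*(2226 + b(24, -49)) = (1403 + 1601)*(2226 + (-49 + √2*√(24*(-49))/8)/(34 + 24 - 49)) = 3004*(2226 + (-49 + √2*√(-1176)/8)/9) = 3004*(2226 + (-49 + √2*(14*I*√6)/8)/9) = 3004*(2226 + (-49 + 7*I*√3/2)/9) = 3004*(2226 + (-49/9 + 7*I*√3/18)) = 3004*(19985/9 + 7*I*√3/18) = 60034940/9 + 10514*I*√3/9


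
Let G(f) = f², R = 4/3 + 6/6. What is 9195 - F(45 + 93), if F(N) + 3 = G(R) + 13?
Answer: 82616/9 ≈ 9179.6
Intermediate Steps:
R = 7/3 (R = 4*(⅓) + 6*(⅙) = 4/3 + 1 = 7/3 ≈ 2.3333)
F(N) = 139/9 (F(N) = -3 + ((7/3)² + 13) = -3 + (49/9 + 13) = -3 + 166/9 = 139/9)
9195 - F(45 + 93) = 9195 - 1*139/9 = 9195 - 139/9 = 82616/9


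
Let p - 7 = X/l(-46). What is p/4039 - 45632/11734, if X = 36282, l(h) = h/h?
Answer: 120753739/23696813 ≈ 5.0958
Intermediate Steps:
l(h) = 1
p = 36289 (p = 7 + 36282/1 = 7 + 36282*1 = 7 + 36282 = 36289)
p/4039 - 45632/11734 = 36289/4039 - 45632/11734 = 36289*(1/4039) - 45632*1/11734 = 36289/4039 - 22816/5867 = 120753739/23696813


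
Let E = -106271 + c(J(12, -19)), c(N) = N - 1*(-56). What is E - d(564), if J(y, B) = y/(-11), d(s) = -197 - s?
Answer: -1160006/11 ≈ -1.0546e+5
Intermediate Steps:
J(y, B) = -y/11 (J(y, B) = y*(-1/11) = -y/11)
c(N) = 56 + N (c(N) = N + 56 = 56 + N)
E = -1168377/11 (E = -106271 + (56 - 1/11*12) = -106271 + (56 - 12/11) = -106271 + 604/11 = -1168377/11 ≈ -1.0622e+5)
E - d(564) = -1168377/11 - (-197 - 1*564) = -1168377/11 - (-197 - 564) = -1168377/11 - 1*(-761) = -1168377/11 + 761 = -1160006/11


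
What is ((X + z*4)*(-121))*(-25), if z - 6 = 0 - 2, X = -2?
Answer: 42350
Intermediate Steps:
z = 4 (z = 6 + (0 - 2) = 6 - 2 = 4)
((X + z*4)*(-121))*(-25) = ((-2 + 4*4)*(-121))*(-25) = ((-2 + 16)*(-121))*(-25) = (14*(-121))*(-25) = -1694*(-25) = 42350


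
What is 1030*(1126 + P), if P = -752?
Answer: 385220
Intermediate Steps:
1030*(1126 + P) = 1030*(1126 - 752) = 1030*374 = 385220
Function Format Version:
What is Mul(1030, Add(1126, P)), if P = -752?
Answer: 385220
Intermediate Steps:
Mul(1030, Add(1126, P)) = Mul(1030, Add(1126, -752)) = Mul(1030, 374) = 385220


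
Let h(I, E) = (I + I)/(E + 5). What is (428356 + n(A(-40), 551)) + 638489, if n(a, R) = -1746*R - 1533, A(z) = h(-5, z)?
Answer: 103266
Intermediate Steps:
h(I, E) = 2*I/(5 + E) (h(I, E) = (2*I)/(5 + E) = 2*I/(5 + E))
A(z) = -10/(5 + z) (A(z) = 2*(-5)/(5 + z) = -10/(5 + z))
n(a, R) = -1533 - 1746*R
(428356 + n(A(-40), 551)) + 638489 = (428356 + (-1533 - 1746*551)) + 638489 = (428356 + (-1533 - 962046)) + 638489 = (428356 - 963579) + 638489 = -535223 + 638489 = 103266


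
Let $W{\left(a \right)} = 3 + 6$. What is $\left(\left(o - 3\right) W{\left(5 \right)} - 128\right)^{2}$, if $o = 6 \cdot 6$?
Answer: $28561$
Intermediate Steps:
$W{\left(a \right)} = 9$
$o = 36$
$\left(\left(o - 3\right) W{\left(5 \right)} - 128\right)^{2} = \left(\left(36 - 3\right) 9 - 128\right)^{2} = \left(33 \cdot 9 - 128\right)^{2} = \left(297 - 128\right)^{2} = 169^{2} = 28561$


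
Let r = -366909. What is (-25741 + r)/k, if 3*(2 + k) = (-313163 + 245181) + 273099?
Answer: -1177950/205111 ≈ -5.7430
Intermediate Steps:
k = 205111/3 (k = -2 + ((-313163 + 245181) + 273099)/3 = -2 + (-67982 + 273099)/3 = -2 + (1/3)*205117 = -2 + 205117/3 = 205111/3 ≈ 68370.)
(-25741 + r)/k = (-25741 - 366909)/(205111/3) = -392650*3/205111 = -1177950/205111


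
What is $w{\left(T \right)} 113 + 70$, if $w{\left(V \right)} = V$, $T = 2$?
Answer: $296$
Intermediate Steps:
$w{\left(T \right)} 113 + 70 = 2 \cdot 113 + 70 = 226 + 70 = 296$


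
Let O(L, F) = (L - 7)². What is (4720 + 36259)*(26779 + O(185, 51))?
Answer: 2395755277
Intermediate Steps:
O(L, F) = (-7 + L)²
(4720 + 36259)*(26779 + O(185, 51)) = (4720 + 36259)*(26779 + (-7 + 185)²) = 40979*(26779 + 178²) = 40979*(26779 + 31684) = 40979*58463 = 2395755277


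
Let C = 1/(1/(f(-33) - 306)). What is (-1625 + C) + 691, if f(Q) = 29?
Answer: -1211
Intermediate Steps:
C = -277 (C = 1/(1/(29 - 306)) = 1/(1/(-277)) = 1/(-1/277) = -277)
(-1625 + C) + 691 = (-1625 - 277) + 691 = -1902 + 691 = -1211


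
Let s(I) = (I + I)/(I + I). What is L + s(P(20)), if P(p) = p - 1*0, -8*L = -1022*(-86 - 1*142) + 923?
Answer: -233931/8 ≈ -29241.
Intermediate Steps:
L = -233939/8 (L = -(-1022*(-86 - 1*142) + 923)/8 = -(-1022*(-86 - 142) + 923)/8 = -(-1022*(-228) + 923)/8 = -(233016 + 923)/8 = -⅛*233939 = -233939/8 ≈ -29242.)
P(p) = p (P(p) = p + 0 = p)
s(I) = 1 (s(I) = (2*I)/((2*I)) = (2*I)*(1/(2*I)) = 1)
L + s(P(20)) = -233939/8 + 1 = -233931/8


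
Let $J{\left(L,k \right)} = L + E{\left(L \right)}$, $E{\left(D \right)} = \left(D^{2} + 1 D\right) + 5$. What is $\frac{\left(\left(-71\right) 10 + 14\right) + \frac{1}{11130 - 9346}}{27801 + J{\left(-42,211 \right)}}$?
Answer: $- \frac{1241663}{52603024} \approx -0.023604$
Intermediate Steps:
$E{\left(D \right)} = 5 + D + D^{2}$ ($E{\left(D \right)} = \left(D^{2} + D\right) + 5 = \left(D + D^{2}\right) + 5 = 5 + D + D^{2}$)
$J{\left(L,k \right)} = 5 + L^{2} + 2 L$ ($J{\left(L,k \right)} = L + \left(5 + L + L^{2}\right) = 5 + L^{2} + 2 L$)
$\frac{\left(\left(-71\right) 10 + 14\right) + \frac{1}{11130 - 9346}}{27801 + J{\left(-42,211 \right)}} = \frac{\left(\left(-71\right) 10 + 14\right) + \frac{1}{11130 - 9346}}{27801 + \left(5 + \left(-42\right)^{2} + 2 \left(-42\right)\right)} = \frac{\left(-710 + 14\right) + \frac{1}{11130 - 9346}}{27801 + \left(5 + 1764 - 84\right)} = \frac{-696 + \frac{1}{1784}}{27801 + 1685} = \frac{-696 + \frac{1}{1784}}{29486} = \left(- \frac{1241663}{1784}\right) \frac{1}{29486} = - \frac{1241663}{52603024}$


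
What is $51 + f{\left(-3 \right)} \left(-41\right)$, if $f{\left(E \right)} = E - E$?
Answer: $51$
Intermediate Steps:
$f{\left(E \right)} = 0$
$51 + f{\left(-3 \right)} \left(-41\right) = 51 + 0 \left(-41\right) = 51 + 0 = 51$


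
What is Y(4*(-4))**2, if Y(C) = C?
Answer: 256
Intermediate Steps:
Y(4*(-4))**2 = (4*(-4))**2 = (-16)**2 = 256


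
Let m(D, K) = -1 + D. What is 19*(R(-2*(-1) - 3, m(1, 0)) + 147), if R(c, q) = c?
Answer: 2774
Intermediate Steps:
19*(R(-2*(-1) - 3, m(1, 0)) + 147) = 19*((-2*(-1) - 3) + 147) = 19*((2 - 3) + 147) = 19*(-1 + 147) = 19*146 = 2774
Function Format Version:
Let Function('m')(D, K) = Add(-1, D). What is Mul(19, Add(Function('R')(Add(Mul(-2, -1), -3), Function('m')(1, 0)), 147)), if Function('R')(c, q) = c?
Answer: 2774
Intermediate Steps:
Mul(19, Add(Function('R')(Add(Mul(-2, -1), -3), Function('m')(1, 0)), 147)) = Mul(19, Add(Add(Mul(-2, -1), -3), 147)) = Mul(19, Add(Add(2, -3), 147)) = Mul(19, Add(-1, 147)) = Mul(19, 146) = 2774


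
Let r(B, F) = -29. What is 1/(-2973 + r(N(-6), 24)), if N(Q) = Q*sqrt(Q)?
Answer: -1/3002 ≈ -0.00033311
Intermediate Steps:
N(Q) = Q**(3/2)
1/(-2973 + r(N(-6), 24)) = 1/(-2973 - 29) = 1/(-3002) = -1/3002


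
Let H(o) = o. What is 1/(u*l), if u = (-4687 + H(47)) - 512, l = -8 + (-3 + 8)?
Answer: 1/15456 ≈ 6.4700e-5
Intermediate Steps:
l = -3 (l = -8 + 5 = -3)
u = -5152 (u = (-4687 + 47) - 512 = -4640 - 512 = -5152)
1/(u*l) = 1/(-5152*(-3)) = 1/15456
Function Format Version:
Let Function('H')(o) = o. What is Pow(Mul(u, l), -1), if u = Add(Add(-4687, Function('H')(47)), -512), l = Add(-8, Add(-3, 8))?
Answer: Rational(1, 15456) ≈ 6.4700e-5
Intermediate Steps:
l = -3 (l = Add(-8, 5) = -3)
u = -5152 (u = Add(Add(-4687, 47), -512) = Add(-4640, -512) = -5152)
Pow(Mul(u, l), -1) = Pow(Mul(-5152, -3), -1) = Pow(15456, -1) = Rational(1, 15456)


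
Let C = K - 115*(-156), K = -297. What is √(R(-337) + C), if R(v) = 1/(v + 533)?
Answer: √3458029/14 ≈ 132.83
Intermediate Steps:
R(v) = 1/(533 + v)
C = 17643 (C = -297 - 115*(-156) = -297 + 17940 = 17643)
√(R(-337) + C) = √(1/(533 - 337) + 17643) = √(1/196 + 17643) = √(3458029/196) = √3458029/14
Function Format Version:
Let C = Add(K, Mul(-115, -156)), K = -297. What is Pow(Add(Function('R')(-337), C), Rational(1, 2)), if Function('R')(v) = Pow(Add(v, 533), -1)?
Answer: Mul(Rational(1, 14), Pow(3458029, Rational(1, 2))) ≈ 132.83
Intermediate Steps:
Function('R')(v) = Pow(Add(533, v), -1)
C = 17643 (C = Add(-297, Mul(-115, -156)) = Add(-297, 17940) = 17643)
Pow(Add(Function('R')(-337), C), Rational(1, 2)) = Pow(Add(Pow(Add(533, -337), -1), 17643), Rational(1, 2)) = Pow(Add(Pow(196, -1), 17643), Rational(1, 2)) = Pow(Add(Rational(1, 196), 17643), Rational(1, 2)) = Pow(Rational(3458029, 196), Rational(1, 2)) = Mul(Rational(1, 14), Pow(3458029, Rational(1, 2)))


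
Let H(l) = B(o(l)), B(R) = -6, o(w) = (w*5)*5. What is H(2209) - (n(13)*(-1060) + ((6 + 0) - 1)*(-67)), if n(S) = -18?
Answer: -18751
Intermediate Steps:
o(w) = 25*w (o(w) = (5*w)*5 = 25*w)
H(l) = -6
H(2209) - (n(13)*(-1060) + ((6 + 0) - 1)*(-67)) = -6 - (-18*(-1060) + ((6 + 0) - 1)*(-67)) = -6 - (19080 + (6 - 1)*(-67)) = -6 - (19080 + 5*(-67)) = -6 - (19080 - 335) = -6 - 1*18745 = -6 - 18745 = -18751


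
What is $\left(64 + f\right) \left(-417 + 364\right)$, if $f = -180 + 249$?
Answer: $-7049$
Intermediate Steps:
$f = 69$
$\left(64 + f\right) \left(-417 + 364\right) = \left(64 + 69\right) \left(-417 + 364\right) = 133 \left(-53\right) = -7049$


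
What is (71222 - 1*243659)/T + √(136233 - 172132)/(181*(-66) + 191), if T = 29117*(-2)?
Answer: 172437/58234 - I*√35899/11755 ≈ 2.9611 - 0.016118*I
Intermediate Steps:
T = -58234
(71222 - 1*243659)/T + √(136233 - 172132)/(181*(-66) + 191) = (71222 - 1*243659)/(-58234) + √(136233 - 172132)/(181*(-66) + 191) = (71222 - 243659)*(-1/58234) + √(-35899)/(-11946 + 191) = -172437*(-1/58234) + (I*√35899)/(-11755) = 172437/58234 + (I*√35899)*(-1/11755) = 172437/58234 - I*√35899/11755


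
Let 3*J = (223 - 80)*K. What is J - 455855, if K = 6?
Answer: -455569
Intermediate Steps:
J = 286 (J = ((223 - 80)*6)/3 = (143*6)/3 = (⅓)*858 = 286)
J - 455855 = 286 - 455855 = -455569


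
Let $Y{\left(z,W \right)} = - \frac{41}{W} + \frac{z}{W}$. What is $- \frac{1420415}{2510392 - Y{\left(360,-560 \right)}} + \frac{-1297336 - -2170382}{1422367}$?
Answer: $\frac{95948590668794}{1999591746938913} \approx 0.047984$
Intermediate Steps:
$- \frac{1420415}{2510392 - Y{\left(360,-560 \right)}} + \frac{-1297336 - -2170382}{1422367} = - \frac{1420415}{2510392 - \frac{-41 + 360}{-560}} + \frac{-1297336 - -2170382}{1422367} = - \frac{1420415}{2510392 - \left(- \frac{1}{560}\right) 319} + \left(-1297336 + 2170382\right) \frac{1}{1422367} = - \frac{1420415}{2510392 - - \frac{319}{560}} + 873046 \cdot \frac{1}{1422367} = - \frac{1420415}{2510392 + \frac{319}{560}} + \frac{873046}{1422367} = - \frac{1420415}{\frac{1405819839}{560}} + \frac{873046}{1422367} = \left(-1420415\right) \frac{560}{1405819839} + \frac{873046}{1422367} = - \frac{795432400}{1405819839} + \frac{873046}{1422367} = \frac{95948590668794}{1999591746938913}$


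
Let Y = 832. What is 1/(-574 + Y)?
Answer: 1/258 ≈ 0.0038760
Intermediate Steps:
1/(-574 + Y) = 1/(-574 + 832) = 1/258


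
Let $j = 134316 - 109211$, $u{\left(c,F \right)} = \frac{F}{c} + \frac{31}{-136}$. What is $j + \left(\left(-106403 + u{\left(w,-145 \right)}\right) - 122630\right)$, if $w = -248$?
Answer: $- \frac{107469868}{527} \approx -2.0393 \cdot 10^{5}$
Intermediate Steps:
$u{\left(c,F \right)} = - \frac{31}{136} + \frac{F}{c}$ ($u{\left(c,F \right)} = \frac{F}{c} + 31 \left(- \frac{1}{136}\right) = \frac{F}{c} - \frac{31}{136} = - \frac{31}{136} + \frac{F}{c}$)
$j = 25105$ ($j = 134316 - 109211 = 25105$)
$j + \left(\left(-106403 + u{\left(w,-145 \right)}\right) - 122630\right) = 25105 - \frac{120700203}{527} = - \frac{107469868}{527}$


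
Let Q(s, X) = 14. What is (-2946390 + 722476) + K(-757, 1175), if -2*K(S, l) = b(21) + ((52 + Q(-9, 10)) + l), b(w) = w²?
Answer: -2224755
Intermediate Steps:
K(S, l) = -507/2 - l/2 (K(S, l) = -(21² + ((52 + 14) + l))/2 = -(441 + (66 + l))/2 = -(507 + l)/2 = -507/2 - l/2)
(-2946390 + 722476) + K(-757, 1175) = (-2946390 + 722476) + (-507/2 - ½*1175) = -2223914 + (-507/2 - 1175/2) = -2223914 - 841 = -2224755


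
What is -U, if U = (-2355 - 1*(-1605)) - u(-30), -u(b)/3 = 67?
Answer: 549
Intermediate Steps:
u(b) = -201 (u(b) = -3*67 = -201)
U = -549 (U = (-2355 - 1*(-1605)) - 1*(-201) = (-2355 + 1605) + 201 = -750 + 201 = -549)
-U = -1*(-549) = 549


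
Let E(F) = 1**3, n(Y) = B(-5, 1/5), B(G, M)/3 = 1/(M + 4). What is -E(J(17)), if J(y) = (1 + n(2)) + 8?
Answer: -1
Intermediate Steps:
B(G, M) = 3/(4 + M) (B(G, M) = 3/(M + 4) = 3/(4 + M))
n(Y) = 5/7 (n(Y) = 3/(4 + 1/5) = 3/(21/5) = 3*(5/21) = 5/7)
J(y) = 68/7 (J(y) = (1 + 5/7) + 8 = 12/7 + 8 = 68/7)
E(F) = 1
-E(J(17)) = -1*1 = -1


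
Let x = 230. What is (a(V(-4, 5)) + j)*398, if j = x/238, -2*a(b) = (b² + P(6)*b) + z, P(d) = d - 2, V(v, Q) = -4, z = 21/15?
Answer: 63083/595 ≈ 106.02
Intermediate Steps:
z = 7/5 (z = 21*(1/15) = 7/5 ≈ 1.4000)
P(d) = -2 + d
a(b) = -7/10 - 2*b - b²/2 (a(b) = -((b² + (-2 + 6)*b) + 7/5)/2 = -((b² + 4*b) + 7/5)/2 = -(7/5 + b² + 4*b)/2 = -7/10 - 2*b - b²/2)
j = 115/119 (j = 230/238 = 230*(1/238) = 115/119 ≈ 0.96639)
(a(V(-4, 5)) + j)*398 = ((-7/10 - 2*(-4) - ½*(-4)²) + 115/119)*398 = ((-7/10 + 8 - ½*16) + 115/119)*398 = ((-7/10 + 8 - 8) + 115/119)*398 = (-7/10 + 115/119)*398 = (317/1190)*398 = 63083/595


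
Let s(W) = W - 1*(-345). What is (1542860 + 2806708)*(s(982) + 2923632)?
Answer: 12722308067712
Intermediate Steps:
s(W) = 345 + W (s(W) = W + 345 = 345 + W)
(1542860 + 2806708)*(s(982) + 2923632) = (1542860 + 2806708)*((345 + 982) + 2923632) = 4349568*(1327 + 2923632) = 4349568*2924959 = 12722308067712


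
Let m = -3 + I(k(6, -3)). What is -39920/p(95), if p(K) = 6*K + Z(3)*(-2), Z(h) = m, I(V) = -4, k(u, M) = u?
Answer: -4990/73 ≈ -68.356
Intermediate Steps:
m = -7 (m = -3 - 4 = -7)
Z(h) = -7
p(K) = 14 + 6*K (p(K) = 6*K - 7*(-2) = 6*K + 14 = 14 + 6*K)
-39920/p(95) = -39920/(14 + 6*95) = -39920/(14 + 570) = -39920/584 = -39920*1/584 = -4990/73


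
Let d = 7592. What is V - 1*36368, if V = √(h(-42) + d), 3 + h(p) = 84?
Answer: -36368 + √7673 ≈ -36280.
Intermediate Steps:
h(p) = 81 (h(p) = -3 + 84 = 81)
V = √7673 (V = √(81 + 7592) = √7673 ≈ 87.596)
V - 1*36368 = √7673 - 1*36368 = √7673 - 36368 = -36368 + √7673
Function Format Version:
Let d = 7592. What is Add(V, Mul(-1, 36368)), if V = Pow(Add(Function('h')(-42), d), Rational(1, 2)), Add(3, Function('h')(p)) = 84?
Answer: Add(-36368, Pow(7673, Rational(1, 2))) ≈ -36280.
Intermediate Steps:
Function('h')(p) = 81 (Function('h')(p) = Add(-3, 84) = 81)
V = Pow(7673, Rational(1, 2)) (V = Pow(Add(81, 7592), Rational(1, 2)) = Pow(7673, Rational(1, 2)) ≈ 87.596)
Add(V, Mul(-1, 36368)) = Add(Pow(7673, Rational(1, 2)), Mul(-1, 36368)) = Add(Pow(7673, Rational(1, 2)), -36368) = Add(-36368, Pow(7673, Rational(1, 2)))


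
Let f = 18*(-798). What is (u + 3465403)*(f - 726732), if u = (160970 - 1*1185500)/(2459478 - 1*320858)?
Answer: -274619760772045284/106931 ≈ -2.5682e+12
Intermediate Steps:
f = -14364
u = -102453/213862 (u = (160970 - 1185500)/(2459478 - 320858) = -1024530/2138620 = -1024530*1/2138620 = -102453/213862 ≈ -0.47906)
(u + 3465403)*(f - 726732) = (-102453/213862 + 3465403)*(-14364 - 726732) = (741117913933/213862)*(-741096) = -274619760772045284/106931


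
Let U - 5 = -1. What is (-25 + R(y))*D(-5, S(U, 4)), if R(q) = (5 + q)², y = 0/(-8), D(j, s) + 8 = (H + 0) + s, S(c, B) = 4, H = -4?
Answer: 0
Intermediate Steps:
U = 4 (U = 5 - 1 = 4)
D(j, s) = -12 + s (D(j, s) = -8 + ((-4 + 0) + s) = -8 + (-4 + s) = -12 + s)
y = 0 (y = 0*(-⅛) = 0)
(-25 + R(y))*D(-5, S(U, 4)) = (-25 + (5 + 0)²)*(-12 + 4) = (-25 + 5²)*(-8) = (-25 + 25)*(-8) = 0*(-8) = 0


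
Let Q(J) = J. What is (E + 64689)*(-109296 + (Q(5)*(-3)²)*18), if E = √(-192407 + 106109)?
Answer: -7017850854 - 108486*I*√86298 ≈ -7.0178e+9 - 3.1869e+7*I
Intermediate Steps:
E = I*√86298 (E = √(-86298) = I*√86298 ≈ 293.77*I)
(E + 64689)*(-109296 + (Q(5)*(-3)²)*18) = (I*√86298 + 64689)*(-109296 + (5*(-3)²)*18) = (64689 + I*√86298)*(-109296 + (5*9)*18) = (64689 + I*√86298)*(-109296 + 45*18) = (64689 + I*√86298)*(-109296 + 810) = (64689 + I*√86298)*(-108486) = -7017850854 - 108486*I*√86298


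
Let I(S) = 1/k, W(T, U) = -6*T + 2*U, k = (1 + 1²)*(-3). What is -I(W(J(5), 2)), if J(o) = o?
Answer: ⅙ ≈ 0.16667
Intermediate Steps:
k = -6 (k = (1 + 1)*(-3) = 2*(-3) = -6)
I(S) = -⅙ (I(S) = 1/(-6) = -⅙)
-I(W(J(5), 2)) = -1*(-⅙) = ⅙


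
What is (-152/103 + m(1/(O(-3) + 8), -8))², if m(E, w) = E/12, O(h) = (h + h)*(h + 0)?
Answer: 2239277041/1032722496 ≈ 2.1683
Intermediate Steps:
O(h) = 2*h² (O(h) = (2*h)*h = 2*h²)
m(E, w) = E/12 (m(E, w) = E*(1/12) = E/12)
(-152/103 + m(1/(O(-3) + 8), -8))² = (-152/103 + 1/(12*(2*(-3)² + 8)))² = (-152*1/103 + 1/(12*(2*9 + 8)))² = (-152/103 + 1/(12*(18 + 8)))² = (-152/103 + (1/12)/26)² = (-152/103 + (1/12)*(1/26))² = (-152/103 + 1/312)² = (-47321/32136)² = 2239277041/1032722496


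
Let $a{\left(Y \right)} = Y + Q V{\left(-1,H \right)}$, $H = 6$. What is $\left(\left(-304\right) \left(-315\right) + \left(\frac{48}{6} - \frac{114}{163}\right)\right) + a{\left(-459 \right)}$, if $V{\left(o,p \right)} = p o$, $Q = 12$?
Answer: $\frac{15523517}{163} \approx 95236.0$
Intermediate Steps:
$V{\left(o,p \right)} = o p$
$a{\left(Y \right)} = -72 + Y$ ($a{\left(Y \right)} = Y + 12 \left(\left(-1\right) 6\right) = Y + 12 \left(-6\right) = Y - 72 = -72 + Y$)
$\left(\left(-304\right) \left(-315\right) + \left(\frac{48}{6} - \frac{114}{163}\right)\right) + a{\left(-459 \right)} = \left(\left(-304\right) \left(-315\right) + \left(\frac{48}{6} - \frac{114}{163}\right)\right) - 531 = \left(95760 + \left(48 \cdot \frac{1}{6} - \frac{114}{163}\right)\right) - 531 = \left(95760 + \left(8 - \frac{114}{163}\right)\right) - 531 = \left(95760 + \frac{1190}{163}\right) - 531 = \frac{15610070}{163} - 531 = \frac{15523517}{163}$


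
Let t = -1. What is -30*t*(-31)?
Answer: -930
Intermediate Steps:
-30*t*(-31) = -30*(-1)*(-31) = 30*(-31) = -930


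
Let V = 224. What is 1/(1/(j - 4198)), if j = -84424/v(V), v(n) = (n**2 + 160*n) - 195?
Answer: -360360982/85821 ≈ -4199.0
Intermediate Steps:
v(n) = -195 + n**2 + 160*n
j = -84424/85821 (j = -84424/(-195 + 224**2 + 160*224) = -84424/(-195 + 50176 + 35840) = -84424/85821 ≈ -0.98372)
1/(1/(j - 4198)) = 1/(1/(-84424/85821 - 4198)) = 1/(1/(-360360982/85821)) = 1/(-85821/360360982) = -360360982/85821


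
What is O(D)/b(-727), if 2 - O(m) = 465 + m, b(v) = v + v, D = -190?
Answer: 273/1454 ≈ 0.18776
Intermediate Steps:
b(v) = 2*v
O(m) = -463 - m (O(m) = 2 - (465 + m) = 2 + (-465 - m) = -463 - m)
O(D)/b(-727) = (-463 - 1*(-190))/((2*(-727))) = (-463 + 190)/(-1454) = -273*(-1/1454) = 273/1454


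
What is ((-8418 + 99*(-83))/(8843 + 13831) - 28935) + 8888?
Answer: -151520771/7558 ≈ -20048.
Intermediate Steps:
((-8418 + 99*(-83))/(8843 + 13831) - 28935) + 8888 = ((-8418 - 8217)/22674 - 28935) + 8888 = (-16635*1/22674 - 28935) + 8888 = (-5545/7558 - 28935) + 8888 = -218696275/7558 + 8888 = -151520771/7558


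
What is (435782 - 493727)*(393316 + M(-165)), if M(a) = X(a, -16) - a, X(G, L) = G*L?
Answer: -22953231345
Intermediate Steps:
M(a) = -17*a (M(a) = a*(-16) - a = -16*a - a = -17*a)
(435782 - 493727)*(393316 + M(-165)) = (435782 - 493727)*(393316 - 17*(-165)) = -57945*(393316 + 2805) = -57945*396121 = -22953231345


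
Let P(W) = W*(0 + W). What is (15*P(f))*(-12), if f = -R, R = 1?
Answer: -180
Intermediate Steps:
f = -1 (f = -1*1 = -1)
P(W) = W² (P(W) = W*W = W²)
(15*P(f))*(-12) = (15*(-1)²)*(-12) = (15*1)*(-12) = 15*(-12) = -180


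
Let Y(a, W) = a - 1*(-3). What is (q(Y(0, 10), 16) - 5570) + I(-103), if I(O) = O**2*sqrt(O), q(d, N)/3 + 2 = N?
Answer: -5528 + 10609*I*sqrt(103) ≈ -5528.0 + 1.0767e+5*I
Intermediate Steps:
Y(a, W) = 3 + a (Y(a, W) = a + 3 = 3 + a)
q(d, N) = -6 + 3*N
I(O) = O**(5/2)
(q(Y(0, 10), 16) - 5570) + I(-103) = ((-6 + 3*16) - 5570) + (-103)**(5/2) = ((-6 + 48) - 5570) + 10609*I*sqrt(103) = (42 - 5570) + 10609*I*sqrt(103) = -5528 + 10609*I*sqrt(103)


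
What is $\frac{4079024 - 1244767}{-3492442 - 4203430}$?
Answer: $- \frac{2834257}{7695872} \approx -0.36828$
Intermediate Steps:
$\frac{4079024 - 1244767}{-3492442 - 4203430} = \frac{4079024 + \left(-2464803 + 1220036\right)}{-7695872} = \left(4079024 - 1244767\right) \left(- \frac{1}{7695872}\right) = 2834257 \left(- \frac{1}{7695872}\right) = - \frac{2834257}{7695872}$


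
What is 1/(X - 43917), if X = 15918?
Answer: -1/27999 ≈ -3.5716e-5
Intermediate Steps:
1/(X - 43917) = 1/(15918 - 43917) = 1/(-27999) = -1/27999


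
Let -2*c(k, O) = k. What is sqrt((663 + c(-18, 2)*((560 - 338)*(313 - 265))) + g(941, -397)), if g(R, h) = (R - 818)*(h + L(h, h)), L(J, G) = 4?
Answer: 2*sqrt(12057) ≈ 219.61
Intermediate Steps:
c(k, O) = -k/2
g(R, h) = (-818 + R)*(4 + h) (g(R, h) = (R - 818)*(h + 4) = (-818 + R)*(4 + h))
sqrt((663 + c(-18, 2)*((560 - 338)*(313 - 265))) + g(941, -397)) = sqrt((663 + (-1/2*(-18))*((560 - 338)*(313 - 265))) + (-3272 - 818*(-397) + 4*941 + 941*(-397))) = sqrt((663 + 9*(222*48)) + (-3272 + 324746 + 3764 - 373577)) = sqrt((663 + 9*10656) - 48339) = sqrt((663 + 95904) - 48339) = sqrt(96567 - 48339) = sqrt(48228) = 2*sqrt(12057)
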